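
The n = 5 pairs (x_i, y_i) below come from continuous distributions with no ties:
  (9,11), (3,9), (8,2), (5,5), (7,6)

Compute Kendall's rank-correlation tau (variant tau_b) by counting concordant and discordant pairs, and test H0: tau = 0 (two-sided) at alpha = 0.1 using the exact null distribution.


Step 1: Enumerate the 10 unordered pairs (i,j) with i<j and classify each by sign(x_j-x_i) * sign(y_j-y_i).
  (1,2):dx=-6,dy=-2->C; (1,3):dx=-1,dy=-9->C; (1,4):dx=-4,dy=-6->C; (1,5):dx=-2,dy=-5->C
  (2,3):dx=+5,dy=-7->D; (2,4):dx=+2,dy=-4->D; (2,5):dx=+4,dy=-3->D; (3,4):dx=-3,dy=+3->D
  (3,5):dx=-1,dy=+4->D; (4,5):dx=+2,dy=+1->C
Step 2: C = 5, D = 5, total pairs = 10.
Step 3: tau = (C - D)/(n(n-1)/2) = (5 - 5)/10 = 0.000000.
Step 4: Exact two-sided p-value (enumerate n! = 120 permutations of y under H0): p = 1.000000.
Step 5: alpha = 0.1. fail to reject H0.

tau_b = 0.0000 (C=5, D=5), p = 1.000000, fail to reject H0.


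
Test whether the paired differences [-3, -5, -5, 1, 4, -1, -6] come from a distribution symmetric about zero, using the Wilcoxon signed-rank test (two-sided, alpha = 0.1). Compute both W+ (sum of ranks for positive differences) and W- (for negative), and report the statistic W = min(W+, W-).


Step 1: Drop any zero differences (none here) and take |d_i|.
|d| = [3, 5, 5, 1, 4, 1, 6]
Step 2: Midrank |d_i| (ties get averaged ranks).
ranks: |3|->3, |5|->5.5, |5|->5.5, |1|->1.5, |4|->4, |1|->1.5, |6|->7
Step 3: Attach original signs; sum ranks with positive sign and with negative sign.
W+ = 1.5 + 4 = 5.5
W- = 3 + 5.5 + 5.5 + 1.5 + 7 = 22.5
(Check: W+ + W- = 28 should equal n(n+1)/2 = 28.)
Step 4: Test statistic W = min(W+, W-) = 5.5.
Step 5: Ties in |d|, so use the tie-corrected normal approximation.
        E[W] = n(n+1)/4 = 7*8/4 = 14.
        Tie groups: |d|=1 (t=2), |d|=5 (t=2); sum(t^3 - t) = 12.
        Var[W] = n(n+1)(2n+1)/24 - sum(t^3-t)/48 = 840/24 - 12/48 = 34.75.
        z = (W - E[W]) / sqrt(Var[W]) = (5.5 - 14) / 5.8949 = -1.4419.
        Two-sided p = 2*Phi(z) = 0.149325.
Step 6: alpha = 0.1. fail to reject H0.

W+ = 5.5, W- = 22.5, W = min = 5.5, p = 0.149325, fail to reject H0.


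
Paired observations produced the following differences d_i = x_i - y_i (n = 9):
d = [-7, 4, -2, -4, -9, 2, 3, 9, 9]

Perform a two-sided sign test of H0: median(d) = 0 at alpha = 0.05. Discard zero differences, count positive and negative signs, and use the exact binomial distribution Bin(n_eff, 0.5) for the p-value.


Step 1: Discard zero differences. Original n = 9; n_eff = number of nonzero differences = 9.
Nonzero differences (with sign): -7, +4, -2, -4, -9, +2, +3, +9, +9
Step 2: Count signs: positive = 5, negative = 4.
Step 3: Under H0: P(positive) = 0.5, so the number of positives S ~ Bin(9, 0.5).
Step 4: Two-sided exact p-value = sum of Bin(9,0.5) probabilities at or below the observed probability = 1.000000.
Step 5: alpha = 0.05. fail to reject H0.

n_eff = 9, pos = 5, neg = 4, p = 1.000000, fail to reject H0.


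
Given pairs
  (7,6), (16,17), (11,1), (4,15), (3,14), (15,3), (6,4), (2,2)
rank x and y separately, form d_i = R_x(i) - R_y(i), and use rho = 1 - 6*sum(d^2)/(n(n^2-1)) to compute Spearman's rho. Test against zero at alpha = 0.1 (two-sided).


Step 1: Rank x and y separately (midranks; no ties here).
rank(x): 7->5, 16->8, 11->6, 4->3, 3->2, 15->7, 6->4, 2->1
rank(y): 6->5, 17->8, 1->1, 15->7, 14->6, 3->3, 4->4, 2->2
Step 2: d_i = R_x(i) - R_y(i); compute d_i^2.
  (5-5)^2=0, (8-8)^2=0, (6-1)^2=25, (3-7)^2=16, (2-6)^2=16, (7-3)^2=16, (4-4)^2=0, (1-2)^2=1
sum(d^2) = 74.
Step 3: rho = 1 - 6*74 / (8*(8^2 - 1)) = 1 - 444/504 = 0.119048.
Step 4: Under H0, t = rho * sqrt((n-2)/(1-rho^2)) = 0.2937 ~ t(6).
Step 5: Two-sided p-value from the t-distribution with 6 df = 0.778886.
Step 6: alpha = 0.1. fail to reject H0.

rho = 0.1190, p = 0.778886, fail to reject H0 at alpha = 0.1.


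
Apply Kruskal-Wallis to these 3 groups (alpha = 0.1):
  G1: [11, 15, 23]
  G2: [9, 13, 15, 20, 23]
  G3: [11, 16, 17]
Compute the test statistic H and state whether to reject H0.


Step 1: Combine all N = 11 observations and assign midranks.
sorted (value, group, rank): (9,G2,1), (11,G1,2.5), (11,G3,2.5), (13,G2,4), (15,G1,5.5), (15,G2,5.5), (16,G3,7), (17,G3,8), (20,G2,9), (23,G1,10.5), (23,G2,10.5)
Step 2: Sum ranks within each group.
R_1 = 18.5 (n_1 = 3)
R_2 = 30 (n_2 = 5)
R_3 = 17.5 (n_3 = 3)
Step 3: H = 12/(N(N+1)) * sum(R_i^2/n_i) - 3(N+1)
     = 12/(11*12) * (18.5^2/3 + 30^2/5 + 17.5^2/3) - 3*12
     = 0.090909 * 396.167 - 36
     = 0.015152.
Step 4: Ties present; correction factor C = 1 - 18/(11^3 - 11) = 0.986364. Corrected H = 0.015152 / 0.986364 = 0.015361.
Step 5: Under H0, H ~ chi^2(2); p-value = 0.992349.
Step 6: alpha = 0.1. fail to reject H0.

H = 0.0154, df = 2, p = 0.992349, fail to reject H0.


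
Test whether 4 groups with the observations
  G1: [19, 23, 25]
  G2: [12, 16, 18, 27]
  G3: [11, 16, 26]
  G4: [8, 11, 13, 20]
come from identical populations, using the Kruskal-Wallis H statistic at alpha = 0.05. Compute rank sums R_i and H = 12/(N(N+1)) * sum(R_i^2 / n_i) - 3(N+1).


Step 1: Combine all N = 14 observations and assign midranks.
sorted (value, group, rank): (8,G4,1), (11,G3,2.5), (11,G4,2.5), (12,G2,4), (13,G4,5), (16,G2,6.5), (16,G3,6.5), (18,G2,8), (19,G1,9), (20,G4,10), (23,G1,11), (25,G1,12), (26,G3,13), (27,G2,14)
Step 2: Sum ranks within each group.
R_1 = 32 (n_1 = 3)
R_2 = 32.5 (n_2 = 4)
R_3 = 22 (n_3 = 3)
R_4 = 18.5 (n_4 = 4)
Step 3: H = 12/(N(N+1)) * sum(R_i^2/n_i) - 3(N+1)
     = 12/(14*15) * (32^2/3 + 32.5^2/4 + 22^2/3 + 18.5^2/4) - 3*15
     = 0.057143 * 852.292 - 45
     = 3.702381.
Step 4: Ties present; correction factor C = 1 - 12/(14^3 - 14) = 0.995604. Corrected H = 3.702381 / 0.995604 = 3.718727.
Step 5: Under H0, H ~ chi^2(3); p-value = 0.293482.
Step 6: alpha = 0.05. fail to reject H0.

H = 3.7187, df = 3, p = 0.293482, fail to reject H0.


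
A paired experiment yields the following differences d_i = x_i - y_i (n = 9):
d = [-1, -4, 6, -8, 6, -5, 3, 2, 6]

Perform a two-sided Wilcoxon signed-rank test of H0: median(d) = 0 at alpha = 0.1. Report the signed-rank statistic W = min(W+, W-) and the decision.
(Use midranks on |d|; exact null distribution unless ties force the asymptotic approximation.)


Step 1: Drop any zero differences (none here) and take |d_i|.
|d| = [1, 4, 6, 8, 6, 5, 3, 2, 6]
Step 2: Midrank |d_i| (ties get averaged ranks).
ranks: |1|->1, |4|->4, |6|->7, |8|->9, |6|->7, |5|->5, |3|->3, |2|->2, |6|->7
Step 3: Attach original signs; sum ranks with positive sign and with negative sign.
W+ = 7 + 7 + 3 + 2 + 7 = 26
W- = 1 + 4 + 9 + 5 = 19
(Check: W+ + W- = 45 should equal n(n+1)/2 = 45.)
Step 4: Test statistic W = min(W+, W-) = 19.
Step 5: Ties in |d|, so use the tie-corrected normal approximation.
        E[W] = n(n+1)/4 = 9*10/4 = 22.5.
        Tie groups: |d|=6 (t=3); sum(t^3 - t) = 24.
        Var[W] = n(n+1)(2n+1)/24 - sum(t^3-t)/48 = 1710/24 - 24/48 = 70.75.
        z = (W - E[W]) / sqrt(Var[W]) = (19 - 22.5) / 8.4113 = -0.4161.
        Two-sided p = 2*Phi(z) = 0.677332.
Step 6: alpha = 0.1. fail to reject H0.

W+ = 26, W- = 19, W = min = 19, p = 0.677332, fail to reject H0.


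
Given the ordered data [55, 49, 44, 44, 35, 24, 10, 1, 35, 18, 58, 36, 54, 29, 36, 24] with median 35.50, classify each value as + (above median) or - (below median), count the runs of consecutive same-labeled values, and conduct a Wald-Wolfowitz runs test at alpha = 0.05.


Step 1: Compute median = 35.50; label A = above, B = below.
Labels in order: AAAABBBBBBAAABAB  (n_A = 8, n_B = 8)
Step 2: Count runs R = 6.
Step 3: Under H0 (random ordering), E[R] = 2*n_A*n_B/(n_A+n_B) + 1 = 2*8*8/16 + 1 = 9.0000.
        Var[R] = 2*n_A*n_B*(2*n_A*n_B - n_A - n_B) / ((n_A+n_B)^2 * (n_A+n_B-1)) = 14336/3840 = 3.7333.
        SD[R] = 1.9322.
Step 4: Continuity-corrected z = (R + 0.5 - E[R]) / SD[R] = (6 + 0.5 - 9.0000) / 1.9322 = -1.2939.
Step 5: Two-sided p-value via normal approximation = 2*(1 - Phi(|z|)) = 0.195709.
Step 6: alpha = 0.05. fail to reject H0.

R = 6, z = -1.2939, p = 0.195709, fail to reject H0.


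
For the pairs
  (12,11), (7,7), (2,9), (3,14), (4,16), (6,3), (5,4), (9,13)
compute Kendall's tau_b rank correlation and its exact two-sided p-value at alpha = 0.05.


Step 1: Enumerate the 28 unordered pairs (i,j) with i<j and classify each by sign(x_j-x_i) * sign(y_j-y_i).
  (1,2):dx=-5,dy=-4->C; (1,3):dx=-10,dy=-2->C; (1,4):dx=-9,dy=+3->D; (1,5):dx=-8,dy=+5->D
  (1,6):dx=-6,dy=-8->C; (1,7):dx=-7,dy=-7->C; (1,8):dx=-3,dy=+2->D; (2,3):dx=-5,dy=+2->D
  (2,4):dx=-4,dy=+7->D; (2,5):dx=-3,dy=+9->D; (2,6):dx=-1,dy=-4->C; (2,7):dx=-2,dy=-3->C
  (2,8):dx=+2,dy=+6->C; (3,4):dx=+1,dy=+5->C; (3,5):dx=+2,dy=+7->C; (3,6):dx=+4,dy=-6->D
  (3,7):dx=+3,dy=-5->D; (3,8):dx=+7,dy=+4->C; (4,5):dx=+1,dy=+2->C; (4,6):dx=+3,dy=-11->D
  (4,7):dx=+2,dy=-10->D; (4,8):dx=+6,dy=-1->D; (5,6):dx=+2,dy=-13->D; (5,7):dx=+1,dy=-12->D
  (5,8):dx=+5,dy=-3->D; (6,7):dx=-1,dy=+1->D; (6,8):dx=+3,dy=+10->C; (7,8):dx=+4,dy=+9->C
Step 2: C = 13, D = 15, total pairs = 28.
Step 3: tau = (C - D)/(n(n-1)/2) = (13 - 15)/28 = -0.071429.
Step 4: Exact two-sided p-value (enumerate n! = 40320 permutations of y under H0): p = 0.904861.
Step 5: alpha = 0.05. fail to reject H0.

tau_b = -0.0714 (C=13, D=15), p = 0.904861, fail to reject H0.


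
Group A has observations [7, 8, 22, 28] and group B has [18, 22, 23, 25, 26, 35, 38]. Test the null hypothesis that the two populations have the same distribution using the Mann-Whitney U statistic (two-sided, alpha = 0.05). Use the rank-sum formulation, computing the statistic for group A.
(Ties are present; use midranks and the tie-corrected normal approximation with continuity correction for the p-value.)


Step 1: Combine and sort all 11 observations; assign midranks.
sorted (value, group): (7,X), (8,X), (18,Y), (22,X), (22,Y), (23,Y), (25,Y), (26,Y), (28,X), (35,Y), (38,Y)
ranks: 7->1, 8->2, 18->3, 22->4.5, 22->4.5, 23->6, 25->7, 26->8, 28->9, 35->10, 38->11
Step 2: Rank sum for X: R1 = 1 + 2 + 4.5 + 9 = 16.5.
Step 3: U_X = R1 - n1(n1+1)/2 = 16.5 - 4*5/2 = 16.5 - 10 = 6.5.
       U_Y = n1*n2 - U_X = 28 - 6.5 = 21.5.
Step 4: Ties are present, so use the tie-corrected normal approximation (with continuity correction) for the p-value.
Step 5: p-value = 0.184875; compare to alpha = 0.05. fail to reject H0.

U_X = 6.5, p = 0.184875, fail to reject H0 at alpha = 0.05.


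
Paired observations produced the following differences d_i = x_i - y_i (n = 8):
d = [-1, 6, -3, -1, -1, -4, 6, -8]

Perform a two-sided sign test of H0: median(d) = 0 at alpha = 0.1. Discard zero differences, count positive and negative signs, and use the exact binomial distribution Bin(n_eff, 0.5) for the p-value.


Step 1: Discard zero differences. Original n = 8; n_eff = number of nonzero differences = 8.
Nonzero differences (with sign): -1, +6, -3, -1, -1, -4, +6, -8
Step 2: Count signs: positive = 2, negative = 6.
Step 3: Under H0: P(positive) = 0.5, so the number of positives S ~ Bin(8, 0.5).
Step 4: Two-sided exact p-value = sum of Bin(8,0.5) probabilities at or below the observed probability = 0.289062.
Step 5: alpha = 0.1. fail to reject H0.

n_eff = 8, pos = 2, neg = 6, p = 0.289062, fail to reject H0.


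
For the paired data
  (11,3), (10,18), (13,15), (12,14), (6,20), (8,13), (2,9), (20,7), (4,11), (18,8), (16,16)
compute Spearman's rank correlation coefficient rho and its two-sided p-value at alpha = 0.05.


Step 1: Rank x and y separately (midranks; no ties here).
rank(x): 11->6, 10->5, 13->8, 12->7, 6->3, 8->4, 2->1, 20->11, 4->2, 18->10, 16->9
rank(y): 3->1, 18->10, 15->8, 14->7, 20->11, 13->6, 9->4, 7->2, 11->5, 8->3, 16->9
Step 2: d_i = R_x(i) - R_y(i); compute d_i^2.
  (6-1)^2=25, (5-10)^2=25, (8-8)^2=0, (7-7)^2=0, (3-11)^2=64, (4-6)^2=4, (1-4)^2=9, (11-2)^2=81, (2-5)^2=9, (10-3)^2=49, (9-9)^2=0
sum(d^2) = 266.
Step 3: rho = 1 - 6*266 / (11*(11^2 - 1)) = 1 - 1596/1320 = -0.209091.
Step 4: Under H0, t = rho * sqrt((n-2)/(1-rho^2)) = -0.6415 ~ t(9).
Step 5: Two-sided p-value from the t-distribution with 9 df = 0.537221.
Step 6: alpha = 0.05. fail to reject H0.

rho = -0.2091, p = 0.537221, fail to reject H0 at alpha = 0.05.


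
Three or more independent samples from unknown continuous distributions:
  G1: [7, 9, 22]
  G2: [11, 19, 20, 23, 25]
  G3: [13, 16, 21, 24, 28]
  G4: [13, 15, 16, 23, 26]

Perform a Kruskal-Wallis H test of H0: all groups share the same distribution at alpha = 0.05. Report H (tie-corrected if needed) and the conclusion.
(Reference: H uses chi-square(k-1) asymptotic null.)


Step 1: Combine all N = 18 observations and assign midranks.
sorted (value, group, rank): (7,G1,1), (9,G1,2), (11,G2,3), (13,G3,4.5), (13,G4,4.5), (15,G4,6), (16,G3,7.5), (16,G4,7.5), (19,G2,9), (20,G2,10), (21,G3,11), (22,G1,12), (23,G2,13.5), (23,G4,13.5), (24,G3,15), (25,G2,16), (26,G4,17), (28,G3,18)
Step 2: Sum ranks within each group.
R_1 = 15 (n_1 = 3)
R_2 = 51.5 (n_2 = 5)
R_3 = 56 (n_3 = 5)
R_4 = 48.5 (n_4 = 5)
Step 3: H = 12/(N(N+1)) * sum(R_i^2/n_i) - 3(N+1)
     = 12/(18*19) * (15^2/3 + 51.5^2/5 + 56^2/5 + 48.5^2/5) - 3*19
     = 0.035088 * 1703.1 - 57
     = 2.757895.
Step 4: Ties present; correction factor C = 1 - 18/(18^3 - 18) = 0.996904. Corrected H = 2.757895 / 0.996904 = 2.766460.
Step 5: Under H0, H ~ chi^2(3); p-value = 0.429051.
Step 6: alpha = 0.05. fail to reject H0.

H = 2.7665, df = 3, p = 0.429051, fail to reject H0.


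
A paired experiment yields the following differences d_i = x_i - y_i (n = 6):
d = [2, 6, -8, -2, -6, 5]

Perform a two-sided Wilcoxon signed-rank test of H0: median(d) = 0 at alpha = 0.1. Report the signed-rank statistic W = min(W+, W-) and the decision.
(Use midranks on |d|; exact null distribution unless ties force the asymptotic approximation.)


Step 1: Drop any zero differences (none here) and take |d_i|.
|d| = [2, 6, 8, 2, 6, 5]
Step 2: Midrank |d_i| (ties get averaged ranks).
ranks: |2|->1.5, |6|->4.5, |8|->6, |2|->1.5, |6|->4.5, |5|->3
Step 3: Attach original signs; sum ranks with positive sign and with negative sign.
W+ = 1.5 + 4.5 + 3 = 9
W- = 6 + 1.5 + 4.5 = 12
(Check: W+ + W- = 21 should equal n(n+1)/2 = 21.)
Step 4: Test statistic W = min(W+, W-) = 9.
Step 5: Ties in |d|, so use the tie-corrected normal approximation.
        E[W] = n(n+1)/4 = 6*7/4 = 10.5.
        Tie groups: |d|=2 (t=2), |d|=6 (t=2); sum(t^3 - t) = 12.
        Var[W] = n(n+1)(2n+1)/24 - sum(t^3-t)/48 = 546/24 - 12/48 = 22.5.
        z = (W - E[W]) / sqrt(Var[W]) = (9 - 10.5) / 4.7434 = -0.3162.
        Two-sided p = 2*Phi(z) = 0.751830.
Step 6: alpha = 0.1. fail to reject H0.

W+ = 9, W- = 12, W = min = 9, p = 0.751830, fail to reject H0.


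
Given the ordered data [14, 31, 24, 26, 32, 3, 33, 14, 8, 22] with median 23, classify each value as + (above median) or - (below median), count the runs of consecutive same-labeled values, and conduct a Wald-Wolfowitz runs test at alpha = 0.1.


Step 1: Compute median = 23; label A = above, B = below.
Labels in order: BAAAABABBB  (n_A = 5, n_B = 5)
Step 2: Count runs R = 5.
Step 3: Under H0 (random ordering), E[R] = 2*n_A*n_B/(n_A+n_B) + 1 = 2*5*5/10 + 1 = 6.0000.
        Var[R] = 2*n_A*n_B*(2*n_A*n_B - n_A - n_B) / ((n_A+n_B)^2 * (n_A+n_B-1)) = 2000/900 = 2.2222.
        SD[R] = 1.4907.
Step 4: Continuity-corrected z = (R + 0.5 - E[R]) / SD[R] = (5 + 0.5 - 6.0000) / 1.4907 = -0.3354.
Step 5: Two-sided p-value via normal approximation = 2*(1 - Phi(|z|)) = 0.737316.
Step 6: alpha = 0.1. fail to reject H0.

R = 5, z = -0.3354, p = 0.737316, fail to reject H0.


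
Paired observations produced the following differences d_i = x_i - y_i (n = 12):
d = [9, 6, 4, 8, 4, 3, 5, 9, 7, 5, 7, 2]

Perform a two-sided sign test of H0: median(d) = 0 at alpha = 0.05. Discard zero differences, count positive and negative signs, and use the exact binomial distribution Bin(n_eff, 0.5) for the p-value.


Step 1: Discard zero differences. Original n = 12; n_eff = number of nonzero differences = 12.
Nonzero differences (with sign): +9, +6, +4, +8, +4, +3, +5, +9, +7, +5, +7, +2
Step 2: Count signs: positive = 12, negative = 0.
Step 3: Under H0: P(positive) = 0.5, so the number of positives S ~ Bin(12, 0.5).
Step 4: Two-sided exact p-value = sum of Bin(12,0.5) probabilities at or below the observed probability = 0.000488.
Step 5: alpha = 0.05. reject H0.

n_eff = 12, pos = 12, neg = 0, p = 0.000488, reject H0.


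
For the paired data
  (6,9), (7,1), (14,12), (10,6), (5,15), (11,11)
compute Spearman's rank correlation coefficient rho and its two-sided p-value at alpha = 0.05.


Step 1: Rank x and y separately (midranks; no ties here).
rank(x): 6->2, 7->3, 14->6, 10->4, 5->1, 11->5
rank(y): 9->3, 1->1, 12->5, 6->2, 15->6, 11->4
Step 2: d_i = R_x(i) - R_y(i); compute d_i^2.
  (2-3)^2=1, (3-1)^2=4, (6-5)^2=1, (4-2)^2=4, (1-6)^2=25, (5-4)^2=1
sum(d^2) = 36.
Step 3: rho = 1 - 6*36 / (6*(6^2 - 1)) = 1 - 216/210 = -0.028571.
Step 4: Under H0, t = rho * sqrt((n-2)/(1-rho^2)) = -0.0572 ~ t(4).
Step 5: Two-sided p-value from the t-distribution with 4 df = 0.957155.
Step 6: alpha = 0.05. fail to reject H0.

rho = -0.0286, p = 0.957155, fail to reject H0 at alpha = 0.05.


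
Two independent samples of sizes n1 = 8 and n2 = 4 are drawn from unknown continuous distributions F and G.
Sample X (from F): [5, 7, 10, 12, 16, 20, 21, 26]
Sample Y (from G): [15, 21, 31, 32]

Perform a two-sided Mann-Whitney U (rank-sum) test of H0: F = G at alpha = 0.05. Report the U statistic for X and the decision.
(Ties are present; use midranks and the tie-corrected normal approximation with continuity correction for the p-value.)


Step 1: Combine and sort all 12 observations; assign midranks.
sorted (value, group): (5,X), (7,X), (10,X), (12,X), (15,Y), (16,X), (20,X), (21,X), (21,Y), (26,X), (31,Y), (32,Y)
ranks: 5->1, 7->2, 10->3, 12->4, 15->5, 16->6, 20->7, 21->8.5, 21->8.5, 26->10, 31->11, 32->12
Step 2: Rank sum for X: R1 = 1 + 2 + 3 + 4 + 6 + 7 + 8.5 + 10 = 41.5.
Step 3: U_X = R1 - n1(n1+1)/2 = 41.5 - 8*9/2 = 41.5 - 36 = 5.5.
       U_Y = n1*n2 - U_X = 32 - 5.5 = 26.5.
Step 4: Ties are present, so use the tie-corrected normal approximation (with continuity correction) for the p-value.
Step 5: p-value = 0.088869; compare to alpha = 0.05. fail to reject H0.

U_X = 5.5, p = 0.088869, fail to reject H0 at alpha = 0.05.


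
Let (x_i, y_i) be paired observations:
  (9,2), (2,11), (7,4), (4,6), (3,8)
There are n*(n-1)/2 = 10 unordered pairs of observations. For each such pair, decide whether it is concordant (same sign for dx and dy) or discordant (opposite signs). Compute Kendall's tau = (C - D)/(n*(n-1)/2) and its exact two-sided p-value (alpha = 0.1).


Step 1: Enumerate the 10 unordered pairs (i,j) with i<j and classify each by sign(x_j-x_i) * sign(y_j-y_i).
  (1,2):dx=-7,dy=+9->D; (1,3):dx=-2,dy=+2->D; (1,4):dx=-5,dy=+4->D; (1,5):dx=-6,dy=+6->D
  (2,3):dx=+5,dy=-7->D; (2,4):dx=+2,dy=-5->D; (2,5):dx=+1,dy=-3->D; (3,4):dx=-3,dy=+2->D
  (3,5):dx=-4,dy=+4->D; (4,5):dx=-1,dy=+2->D
Step 2: C = 0, D = 10, total pairs = 10.
Step 3: tau = (C - D)/(n(n-1)/2) = (0 - 10)/10 = -1.000000.
Step 4: Exact two-sided p-value (enumerate n! = 120 permutations of y under H0): p = 0.016667.
Step 5: alpha = 0.1. reject H0.

tau_b = -1.0000 (C=0, D=10), p = 0.016667, reject H0.


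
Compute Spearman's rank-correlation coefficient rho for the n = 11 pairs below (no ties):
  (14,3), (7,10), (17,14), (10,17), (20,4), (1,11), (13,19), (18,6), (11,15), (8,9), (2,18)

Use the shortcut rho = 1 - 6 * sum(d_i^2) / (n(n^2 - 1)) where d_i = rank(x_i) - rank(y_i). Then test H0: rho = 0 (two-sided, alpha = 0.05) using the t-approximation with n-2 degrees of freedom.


Step 1: Rank x and y separately (midranks; no ties here).
rank(x): 14->8, 7->3, 17->9, 10->5, 20->11, 1->1, 13->7, 18->10, 11->6, 8->4, 2->2
rank(y): 3->1, 10->5, 14->7, 17->9, 4->2, 11->6, 19->11, 6->3, 15->8, 9->4, 18->10
Step 2: d_i = R_x(i) - R_y(i); compute d_i^2.
  (8-1)^2=49, (3-5)^2=4, (9-7)^2=4, (5-9)^2=16, (11-2)^2=81, (1-6)^2=25, (7-11)^2=16, (10-3)^2=49, (6-8)^2=4, (4-4)^2=0, (2-10)^2=64
sum(d^2) = 312.
Step 3: rho = 1 - 6*312 / (11*(11^2 - 1)) = 1 - 1872/1320 = -0.418182.
Step 4: Under H0, t = rho * sqrt((n-2)/(1-rho^2)) = -1.3811 ~ t(9).
Step 5: Two-sided p-value from the t-distribution with 9 df = 0.200570.
Step 6: alpha = 0.05. fail to reject H0.

rho = -0.4182, p = 0.200570, fail to reject H0 at alpha = 0.05.


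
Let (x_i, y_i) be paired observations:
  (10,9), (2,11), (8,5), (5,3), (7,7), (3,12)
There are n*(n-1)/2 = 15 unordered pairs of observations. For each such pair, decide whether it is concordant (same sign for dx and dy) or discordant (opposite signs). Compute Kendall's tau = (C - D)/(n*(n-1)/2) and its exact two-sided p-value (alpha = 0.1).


Step 1: Enumerate the 15 unordered pairs (i,j) with i<j and classify each by sign(x_j-x_i) * sign(y_j-y_i).
  (1,2):dx=-8,dy=+2->D; (1,3):dx=-2,dy=-4->C; (1,4):dx=-5,dy=-6->C; (1,5):dx=-3,dy=-2->C
  (1,6):dx=-7,dy=+3->D; (2,3):dx=+6,dy=-6->D; (2,4):dx=+3,dy=-8->D; (2,5):dx=+5,dy=-4->D
  (2,6):dx=+1,dy=+1->C; (3,4):dx=-3,dy=-2->C; (3,5):dx=-1,dy=+2->D; (3,6):dx=-5,dy=+7->D
  (4,5):dx=+2,dy=+4->C; (4,6):dx=-2,dy=+9->D; (5,6):dx=-4,dy=+5->D
Step 2: C = 6, D = 9, total pairs = 15.
Step 3: tau = (C - D)/(n(n-1)/2) = (6 - 9)/15 = -0.200000.
Step 4: Exact two-sided p-value (enumerate n! = 720 permutations of y under H0): p = 0.719444.
Step 5: alpha = 0.1. fail to reject H0.

tau_b = -0.2000 (C=6, D=9), p = 0.719444, fail to reject H0.


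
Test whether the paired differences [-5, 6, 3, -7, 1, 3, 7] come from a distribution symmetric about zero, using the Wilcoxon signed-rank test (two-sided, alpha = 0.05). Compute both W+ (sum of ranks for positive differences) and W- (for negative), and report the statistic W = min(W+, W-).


Step 1: Drop any zero differences (none here) and take |d_i|.
|d| = [5, 6, 3, 7, 1, 3, 7]
Step 2: Midrank |d_i| (ties get averaged ranks).
ranks: |5|->4, |6|->5, |3|->2.5, |7|->6.5, |1|->1, |3|->2.5, |7|->6.5
Step 3: Attach original signs; sum ranks with positive sign and with negative sign.
W+ = 5 + 2.5 + 1 + 2.5 + 6.5 = 17.5
W- = 4 + 6.5 = 10.5
(Check: W+ + W- = 28 should equal n(n+1)/2 = 28.)
Step 4: Test statistic W = min(W+, W-) = 10.5.
Step 5: Ties in |d|, so use the tie-corrected normal approximation.
        E[W] = n(n+1)/4 = 7*8/4 = 14.
        Tie groups: |d|=3 (t=2), |d|=7 (t=2); sum(t^3 - t) = 12.
        Var[W] = n(n+1)(2n+1)/24 - sum(t^3-t)/48 = 840/24 - 12/48 = 34.75.
        z = (W - E[W]) / sqrt(Var[W]) = (10.5 - 14) / 5.8949 = -0.5937.
        Two-sided p = 2*Phi(z) = 0.552691.
Step 6: alpha = 0.05. fail to reject H0.

W+ = 17.5, W- = 10.5, W = min = 10.5, p = 0.552691, fail to reject H0.


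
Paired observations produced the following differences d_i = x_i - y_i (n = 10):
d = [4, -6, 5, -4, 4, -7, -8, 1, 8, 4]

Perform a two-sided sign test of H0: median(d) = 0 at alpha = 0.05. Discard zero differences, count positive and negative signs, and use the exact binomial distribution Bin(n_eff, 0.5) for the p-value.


Step 1: Discard zero differences. Original n = 10; n_eff = number of nonzero differences = 10.
Nonzero differences (with sign): +4, -6, +5, -4, +4, -7, -8, +1, +8, +4
Step 2: Count signs: positive = 6, negative = 4.
Step 3: Under H0: P(positive) = 0.5, so the number of positives S ~ Bin(10, 0.5).
Step 4: Two-sided exact p-value = sum of Bin(10,0.5) probabilities at or below the observed probability = 0.753906.
Step 5: alpha = 0.05. fail to reject H0.

n_eff = 10, pos = 6, neg = 4, p = 0.753906, fail to reject H0.


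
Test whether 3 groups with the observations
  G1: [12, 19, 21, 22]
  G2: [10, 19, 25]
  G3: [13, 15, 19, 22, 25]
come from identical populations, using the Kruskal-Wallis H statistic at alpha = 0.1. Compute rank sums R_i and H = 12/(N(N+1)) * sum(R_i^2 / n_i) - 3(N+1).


Step 1: Combine all N = 12 observations and assign midranks.
sorted (value, group, rank): (10,G2,1), (12,G1,2), (13,G3,3), (15,G3,4), (19,G1,6), (19,G2,6), (19,G3,6), (21,G1,8), (22,G1,9.5), (22,G3,9.5), (25,G2,11.5), (25,G3,11.5)
Step 2: Sum ranks within each group.
R_1 = 25.5 (n_1 = 4)
R_2 = 18.5 (n_2 = 3)
R_3 = 34 (n_3 = 5)
Step 3: H = 12/(N(N+1)) * sum(R_i^2/n_i) - 3(N+1)
     = 12/(12*13) * (25.5^2/4 + 18.5^2/3 + 34^2/5) - 3*13
     = 0.076923 * 507.846 - 39
     = 0.065064.
Step 4: Ties present; correction factor C = 1 - 36/(12^3 - 12) = 0.979021. Corrected H = 0.065064 / 0.979021 = 0.066458.
Step 5: Under H0, H ~ chi^2(2); p-value = 0.967317.
Step 6: alpha = 0.1. fail to reject H0.

H = 0.0665, df = 2, p = 0.967317, fail to reject H0.


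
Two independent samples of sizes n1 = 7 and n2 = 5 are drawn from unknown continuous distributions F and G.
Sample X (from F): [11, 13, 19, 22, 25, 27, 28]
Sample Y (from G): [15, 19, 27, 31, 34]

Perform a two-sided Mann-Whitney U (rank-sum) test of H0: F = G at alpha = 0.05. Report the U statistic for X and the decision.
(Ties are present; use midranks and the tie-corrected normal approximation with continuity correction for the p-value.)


Step 1: Combine and sort all 12 observations; assign midranks.
sorted (value, group): (11,X), (13,X), (15,Y), (19,X), (19,Y), (22,X), (25,X), (27,X), (27,Y), (28,X), (31,Y), (34,Y)
ranks: 11->1, 13->2, 15->3, 19->4.5, 19->4.5, 22->6, 25->7, 27->8.5, 27->8.5, 28->10, 31->11, 34->12
Step 2: Rank sum for X: R1 = 1 + 2 + 4.5 + 6 + 7 + 8.5 + 10 = 39.
Step 3: U_X = R1 - n1(n1+1)/2 = 39 - 7*8/2 = 39 - 28 = 11.
       U_Y = n1*n2 - U_X = 35 - 11 = 24.
Step 4: Ties are present, so use the tie-corrected normal approximation (with continuity correction) for the p-value.
Step 5: p-value = 0.328162; compare to alpha = 0.05. fail to reject H0.

U_X = 11, p = 0.328162, fail to reject H0 at alpha = 0.05.


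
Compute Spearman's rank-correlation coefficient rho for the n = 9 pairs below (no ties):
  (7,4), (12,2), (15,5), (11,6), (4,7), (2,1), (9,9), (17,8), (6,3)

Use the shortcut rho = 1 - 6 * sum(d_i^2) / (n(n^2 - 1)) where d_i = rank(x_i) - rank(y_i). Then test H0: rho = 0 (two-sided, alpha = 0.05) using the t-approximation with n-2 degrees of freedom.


Step 1: Rank x and y separately (midranks; no ties here).
rank(x): 7->4, 12->7, 15->8, 11->6, 4->2, 2->1, 9->5, 17->9, 6->3
rank(y): 4->4, 2->2, 5->5, 6->6, 7->7, 1->1, 9->9, 8->8, 3->3
Step 2: d_i = R_x(i) - R_y(i); compute d_i^2.
  (4-4)^2=0, (7-2)^2=25, (8-5)^2=9, (6-6)^2=0, (2-7)^2=25, (1-1)^2=0, (5-9)^2=16, (9-8)^2=1, (3-3)^2=0
sum(d^2) = 76.
Step 3: rho = 1 - 6*76 / (9*(9^2 - 1)) = 1 - 456/720 = 0.366667.
Step 4: Under H0, t = rho * sqrt((n-2)/(1-rho^2)) = 1.0427 ~ t(7).
Step 5: Two-sided p-value from the t-distribution with 7 df = 0.331740.
Step 6: alpha = 0.05. fail to reject H0.

rho = 0.3667, p = 0.331740, fail to reject H0 at alpha = 0.05.


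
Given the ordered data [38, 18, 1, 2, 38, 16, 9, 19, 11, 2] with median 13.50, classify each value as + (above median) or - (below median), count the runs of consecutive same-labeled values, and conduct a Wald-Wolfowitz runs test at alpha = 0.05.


Step 1: Compute median = 13.50; label A = above, B = below.
Labels in order: AABBAABABB  (n_A = 5, n_B = 5)
Step 2: Count runs R = 6.
Step 3: Under H0 (random ordering), E[R] = 2*n_A*n_B/(n_A+n_B) + 1 = 2*5*5/10 + 1 = 6.0000.
        Var[R] = 2*n_A*n_B*(2*n_A*n_B - n_A - n_B) / ((n_A+n_B)^2 * (n_A+n_B-1)) = 2000/900 = 2.2222.
        SD[R] = 1.4907.
Step 4: R = E[R], so z = 0 with no continuity correction.
Step 5: Two-sided p-value via normal approximation = 2*(1 - Phi(|z|)) = 1.000000.
Step 6: alpha = 0.05. fail to reject H0.

R = 6, z = 0.0000, p = 1.000000, fail to reject H0.


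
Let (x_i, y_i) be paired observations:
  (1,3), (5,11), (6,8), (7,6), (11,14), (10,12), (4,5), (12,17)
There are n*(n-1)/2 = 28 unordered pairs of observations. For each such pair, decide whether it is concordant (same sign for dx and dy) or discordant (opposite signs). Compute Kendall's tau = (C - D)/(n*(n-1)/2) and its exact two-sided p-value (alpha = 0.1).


Step 1: Enumerate the 28 unordered pairs (i,j) with i<j and classify each by sign(x_j-x_i) * sign(y_j-y_i).
  (1,2):dx=+4,dy=+8->C; (1,3):dx=+5,dy=+5->C; (1,4):dx=+6,dy=+3->C; (1,5):dx=+10,dy=+11->C
  (1,6):dx=+9,dy=+9->C; (1,7):dx=+3,dy=+2->C; (1,8):dx=+11,dy=+14->C; (2,3):dx=+1,dy=-3->D
  (2,4):dx=+2,dy=-5->D; (2,5):dx=+6,dy=+3->C; (2,6):dx=+5,dy=+1->C; (2,7):dx=-1,dy=-6->C
  (2,8):dx=+7,dy=+6->C; (3,4):dx=+1,dy=-2->D; (3,5):dx=+5,dy=+6->C; (3,6):dx=+4,dy=+4->C
  (3,7):dx=-2,dy=-3->C; (3,8):dx=+6,dy=+9->C; (4,5):dx=+4,dy=+8->C; (4,6):dx=+3,dy=+6->C
  (4,7):dx=-3,dy=-1->C; (4,8):dx=+5,dy=+11->C; (5,6):dx=-1,dy=-2->C; (5,7):dx=-7,dy=-9->C
  (5,8):dx=+1,dy=+3->C; (6,7):dx=-6,dy=-7->C; (6,8):dx=+2,dy=+5->C; (7,8):dx=+8,dy=+12->C
Step 2: C = 25, D = 3, total pairs = 28.
Step 3: tau = (C - D)/(n(n-1)/2) = (25 - 3)/28 = 0.785714.
Step 4: Exact two-sided p-value (enumerate n! = 40320 permutations of y under H0): p = 0.005506.
Step 5: alpha = 0.1. reject H0.

tau_b = 0.7857 (C=25, D=3), p = 0.005506, reject H0.


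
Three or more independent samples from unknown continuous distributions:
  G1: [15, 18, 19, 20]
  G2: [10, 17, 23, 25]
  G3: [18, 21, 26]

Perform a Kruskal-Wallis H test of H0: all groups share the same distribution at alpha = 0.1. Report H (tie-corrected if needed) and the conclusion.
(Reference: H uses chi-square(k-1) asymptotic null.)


Step 1: Combine all N = 11 observations and assign midranks.
sorted (value, group, rank): (10,G2,1), (15,G1,2), (17,G2,3), (18,G1,4.5), (18,G3,4.5), (19,G1,6), (20,G1,7), (21,G3,8), (23,G2,9), (25,G2,10), (26,G3,11)
Step 2: Sum ranks within each group.
R_1 = 19.5 (n_1 = 4)
R_2 = 23 (n_2 = 4)
R_3 = 23.5 (n_3 = 3)
Step 3: H = 12/(N(N+1)) * sum(R_i^2/n_i) - 3(N+1)
     = 12/(11*12) * (19.5^2/4 + 23^2/4 + 23.5^2/3) - 3*12
     = 0.090909 * 411.396 - 36
     = 1.399621.
Step 4: Ties present; correction factor C = 1 - 6/(11^3 - 11) = 0.995455. Corrected H = 1.399621 / 0.995455 = 1.406012.
Step 5: Under H0, H ~ chi^2(2); p-value = 0.495095.
Step 6: alpha = 0.1. fail to reject H0.

H = 1.4060, df = 2, p = 0.495095, fail to reject H0.


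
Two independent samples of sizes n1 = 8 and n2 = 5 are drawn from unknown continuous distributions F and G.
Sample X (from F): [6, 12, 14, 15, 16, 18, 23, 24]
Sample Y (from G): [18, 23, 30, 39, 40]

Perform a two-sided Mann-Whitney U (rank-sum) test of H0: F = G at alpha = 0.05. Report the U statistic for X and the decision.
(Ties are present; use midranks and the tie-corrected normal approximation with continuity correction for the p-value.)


Step 1: Combine and sort all 13 observations; assign midranks.
sorted (value, group): (6,X), (12,X), (14,X), (15,X), (16,X), (18,X), (18,Y), (23,X), (23,Y), (24,X), (30,Y), (39,Y), (40,Y)
ranks: 6->1, 12->2, 14->3, 15->4, 16->5, 18->6.5, 18->6.5, 23->8.5, 23->8.5, 24->10, 30->11, 39->12, 40->13
Step 2: Rank sum for X: R1 = 1 + 2 + 3 + 4 + 5 + 6.5 + 8.5 + 10 = 40.
Step 3: U_X = R1 - n1(n1+1)/2 = 40 - 8*9/2 = 40 - 36 = 4.
       U_Y = n1*n2 - U_X = 40 - 4 = 36.
Step 4: Ties are present, so use the tie-corrected normal approximation (with continuity correction) for the p-value.
Step 5: p-value = 0.022892; compare to alpha = 0.05. reject H0.

U_X = 4, p = 0.022892, reject H0 at alpha = 0.05.


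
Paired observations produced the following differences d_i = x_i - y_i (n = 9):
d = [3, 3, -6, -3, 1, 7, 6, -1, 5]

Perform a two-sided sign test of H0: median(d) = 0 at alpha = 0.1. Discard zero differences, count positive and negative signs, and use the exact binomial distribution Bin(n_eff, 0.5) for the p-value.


Step 1: Discard zero differences. Original n = 9; n_eff = number of nonzero differences = 9.
Nonzero differences (with sign): +3, +3, -6, -3, +1, +7, +6, -1, +5
Step 2: Count signs: positive = 6, negative = 3.
Step 3: Under H0: P(positive) = 0.5, so the number of positives S ~ Bin(9, 0.5).
Step 4: Two-sided exact p-value = sum of Bin(9,0.5) probabilities at or below the observed probability = 0.507812.
Step 5: alpha = 0.1. fail to reject H0.

n_eff = 9, pos = 6, neg = 3, p = 0.507812, fail to reject H0.


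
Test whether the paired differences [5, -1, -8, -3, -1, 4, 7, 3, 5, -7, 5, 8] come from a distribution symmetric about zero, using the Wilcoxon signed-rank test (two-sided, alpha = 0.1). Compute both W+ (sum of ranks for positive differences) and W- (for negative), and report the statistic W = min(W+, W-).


Step 1: Drop any zero differences (none here) and take |d_i|.
|d| = [5, 1, 8, 3, 1, 4, 7, 3, 5, 7, 5, 8]
Step 2: Midrank |d_i| (ties get averaged ranks).
ranks: |5|->7, |1|->1.5, |8|->11.5, |3|->3.5, |1|->1.5, |4|->5, |7|->9.5, |3|->3.5, |5|->7, |7|->9.5, |5|->7, |8|->11.5
Step 3: Attach original signs; sum ranks with positive sign and with negative sign.
W+ = 7 + 5 + 9.5 + 3.5 + 7 + 7 + 11.5 = 50.5
W- = 1.5 + 11.5 + 3.5 + 1.5 + 9.5 = 27.5
(Check: W+ + W- = 78 should equal n(n+1)/2 = 78.)
Step 4: Test statistic W = min(W+, W-) = 27.5.
Step 5: Ties in |d|, so use the tie-corrected normal approximation.
        E[W] = n(n+1)/4 = 12*13/4 = 39.
        Tie groups: |d|=1 (t=2), |d|=3 (t=2), |d|=5 (t=3), |d|=7 (t=2), |d|=8 (t=2); sum(t^3 - t) = 48.
        Var[W] = n(n+1)(2n+1)/24 - sum(t^3-t)/48 = 3900/24 - 48/48 = 161.5.
        z = (W - E[W]) / sqrt(Var[W]) = (27.5 - 39) / 12.7083 = -0.9049.
        Two-sided p = 2*Phi(z) = 0.365506.
Step 6: alpha = 0.1. fail to reject H0.

W+ = 50.5, W- = 27.5, W = min = 27.5, p = 0.365506, fail to reject H0.


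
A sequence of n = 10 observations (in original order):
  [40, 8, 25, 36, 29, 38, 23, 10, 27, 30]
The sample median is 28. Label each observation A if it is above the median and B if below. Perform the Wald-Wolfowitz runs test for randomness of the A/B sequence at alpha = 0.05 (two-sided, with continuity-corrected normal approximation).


Step 1: Compute median = 28; label A = above, B = below.
Labels in order: ABBAAABBBA  (n_A = 5, n_B = 5)
Step 2: Count runs R = 5.
Step 3: Under H0 (random ordering), E[R] = 2*n_A*n_B/(n_A+n_B) + 1 = 2*5*5/10 + 1 = 6.0000.
        Var[R] = 2*n_A*n_B*(2*n_A*n_B - n_A - n_B) / ((n_A+n_B)^2 * (n_A+n_B-1)) = 2000/900 = 2.2222.
        SD[R] = 1.4907.
Step 4: Continuity-corrected z = (R + 0.5 - E[R]) / SD[R] = (5 + 0.5 - 6.0000) / 1.4907 = -0.3354.
Step 5: Two-sided p-value via normal approximation = 2*(1 - Phi(|z|)) = 0.737316.
Step 6: alpha = 0.05. fail to reject H0.

R = 5, z = -0.3354, p = 0.737316, fail to reject H0.


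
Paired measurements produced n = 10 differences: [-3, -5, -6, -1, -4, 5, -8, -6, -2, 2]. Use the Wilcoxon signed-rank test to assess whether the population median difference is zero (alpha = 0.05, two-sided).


Step 1: Drop any zero differences (none here) and take |d_i|.
|d| = [3, 5, 6, 1, 4, 5, 8, 6, 2, 2]
Step 2: Midrank |d_i| (ties get averaged ranks).
ranks: |3|->4, |5|->6.5, |6|->8.5, |1|->1, |4|->5, |5|->6.5, |8|->10, |6|->8.5, |2|->2.5, |2|->2.5
Step 3: Attach original signs; sum ranks with positive sign and with negative sign.
W+ = 6.5 + 2.5 = 9
W- = 4 + 6.5 + 8.5 + 1 + 5 + 10 + 8.5 + 2.5 = 46
(Check: W+ + W- = 55 should equal n(n+1)/2 = 55.)
Step 4: Test statistic W = min(W+, W-) = 9.
Step 5: Ties in |d|, so use the tie-corrected normal approximation.
        E[W] = n(n+1)/4 = 10*11/4 = 27.5.
        Tie groups: |d|=2 (t=2), |d|=5 (t=2), |d|=6 (t=2); sum(t^3 - t) = 18.
        Var[W] = n(n+1)(2n+1)/24 - sum(t^3-t)/48 = 2310/24 - 18/48 = 95.875.
        z = (W - E[W]) / sqrt(Var[W]) = (9 - 27.5) / 9.7916 = -1.8894.
        Two-sided p = 2*Phi(z) = 0.058841.
Step 6: alpha = 0.05. fail to reject H0.

W+ = 9, W- = 46, W = min = 9, p = 0.058841, fail to reject H0.


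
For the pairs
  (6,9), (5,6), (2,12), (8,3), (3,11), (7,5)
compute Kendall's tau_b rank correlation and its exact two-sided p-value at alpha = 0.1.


Step 1: Enumerate the 15 unordered pairs (i,j) with i<j and classify each by sign(x_j-x_i) * sign(y_j-y_i).
  (1,2):dx=-1,dy=-3->C; (1,3):dx=-4,dy=+3->D; (1,4):dx=+2,dy=-6->D; (1,5):dx=-3,dy=+2->D
  (1,6):dx=+1,dy=-4->D; (2,3):dx=-3,dy=+6->D; (2,4):dx=+3,dy=-3->D; (2,5):dx=-2,dy=+5->D
  (2,6):dx=+2,dy=-1->D; (3,4):dx=+6,dy=-9->D; (3,5):dx=+1,dy=-1->D; (3,6):dx=+5,dy=-7->D
  (4,5):dx=-5,dy=+8->D; (4,6):dx=-1,dy=+2->D; (5,6):dx=+4,dy=-6->D
Step 2: C = 1, D = 14, total pairs = 15.
Step 3: tau = (C - D)/(n(n-1)/2) = (1 - 14)/15 = -0.866667.
Step 4: Exact two-sided p-value (enumerate n! = 720 permutations of y under H0): p = 0.016667.
Step 5: alpha = 0.1. reject H0.

tau_b = -0.8667 (C=1, D=14), p = 0.016667, reject H0.


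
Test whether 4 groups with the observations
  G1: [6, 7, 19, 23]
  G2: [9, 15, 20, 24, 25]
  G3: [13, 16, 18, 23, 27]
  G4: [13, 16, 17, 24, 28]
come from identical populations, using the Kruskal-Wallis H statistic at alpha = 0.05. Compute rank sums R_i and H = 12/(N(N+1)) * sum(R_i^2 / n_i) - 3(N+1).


Step 1: Combine all N = 19 observations and assign midranks.
sorted (value, group, rank): (6,G1,1), (7,G1,2), (9,G2,3), (13,G3,4.5), (13,G4,4.5), (15,G2,6), (16,G3,7.5), (16,G4,7.5), (17,G4,9), (18,G3,10), (19,G1,11), (20,G2,12), (23,G1,13.5), (23,G3,13.5), (24,G2,15.5), (24,G4,15.5), (25,G2,17), (27,G3,18), (28,G4,19)
Step 2: Sum ranks within each group.
R_1 = 27.5 (n_1 = 4)
R_2 = 53.5 (n_2 = 5)
R_3 = 53.5 (n_3 = 5)
R_4 = 55.5 (n_4 = 5)
Step 3: H = 12/(N(N+1)) * sum(R_i^2/n_i) - 3(N+1)
     = 12/(19*20) * (27.5^2/4 + 53.5^2/5 + 53.5^2/5 + 55.5^2/5) - 3*20
     = 0.031579 * 1950.01 - 60
     = 1.579342.
Step 4: Ties present; correction factor C = 1 - 24/(19^3 - 19) = 0.996491. Corrected H = 1.579342 / 0.996491 = 1.584903.
Step 5: Under H0, H ~ chi^2(3); p-value = 0.662818.
Step 6: alpha = 0.05. fail to reject H0.

H = 1.5849, df = 3, p = 0.662818, fail to reject H0.


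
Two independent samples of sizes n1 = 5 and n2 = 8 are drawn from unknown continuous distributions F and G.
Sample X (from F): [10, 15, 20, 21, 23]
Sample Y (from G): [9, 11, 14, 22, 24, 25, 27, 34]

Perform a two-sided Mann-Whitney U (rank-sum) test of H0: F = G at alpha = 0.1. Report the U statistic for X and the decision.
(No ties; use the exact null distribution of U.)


Step 1: Combine and sort all 13 observations; assign midranks.
sorted (value, group): (9,Y), (10,X), (11,Y), (14,Y), (15,X), (20,X), (21,X), (22,Y), (23,X), (24,Y), (25,Y), (27,Y), (34,Y)
ranks: 9->1, 10->2, 11->3, 14->4, 15->5, 20->6, 21->7, 22->8, 23->9, 24->10, 25->11, 27->12, 34->13
Step 2: Rank sum for X: R1 = 2 + 5 + 6 + 7 + 9 = 29.
Step 3: U_X = R1 - n1(n1+1)/2 = 29 - 5*6/2 = 29 - 15 = 14.
       U_Y = n1*n2 - U_X = 40 - 14 = 26.
Step 4: No ties, so the exact null distribution of U (based on enumerating the C(13,5) = 1287 equally likely rank assignments) gives the two-sided p-value.
Step 5: p-value = 0.435120; compare to alpha = 0.1. fail to reject H0.

U_X = 14, p = 0.435120, fail to reject H0 at alpha = 0.1.


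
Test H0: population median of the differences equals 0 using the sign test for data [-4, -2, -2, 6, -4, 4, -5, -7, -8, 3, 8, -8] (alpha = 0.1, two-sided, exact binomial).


Step 1: Discard zero differences. Original n = 12; n_eff = number of nonzero differences = 12.
Nonzero differences (with sign): -4, -2, -2, +6, -4, +4, -5, -7, -8, +3, +8, -8
Step 2: Count signs: positive = 4, negative = 8.
Step 3: Under H0: P(positive) = 0.5, so the number of positives S ~ Bin(12, 0.5).
Step 4: Two-sided exact p-value = sum of Bin(12,0.5) probabilities at or below the observed probability = 0.387695.
Step 5: alpha = 0.1. fail to reject H0.

n_eff = 12, pos = 4, neg = 8, p = 0.387695, fail to reject H0.


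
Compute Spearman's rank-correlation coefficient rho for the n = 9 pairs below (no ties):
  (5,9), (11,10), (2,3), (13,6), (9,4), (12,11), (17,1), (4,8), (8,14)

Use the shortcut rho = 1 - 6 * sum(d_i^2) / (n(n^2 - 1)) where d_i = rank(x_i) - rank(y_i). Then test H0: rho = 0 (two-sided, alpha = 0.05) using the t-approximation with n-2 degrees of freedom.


Step 1: Rank x and y separately (midranks; no ties here).
rank(x): 5->3, 11->6, 2->1, 13->8, 9->5, 12->7, 17->9, 4->2, 8->4
rank(y): 9->6, 10->7, 3->2, 6->4, 4->3, 11->8, 1->1, 8->5, 14->9
Step 2: d_i = R_x(i) - R_y(i); compute d_i^2.
  (3-6)^2=9, (6-7)^2=1, (1-2)^2=1, (8-4)^2=16, (5-3)^2=4, (7-8)^2=1, (9-1)^2=64, (2-5)^2=9, (4-9)^2=25
sum(d^2) = 130.
Step 3: rho = 1 - 6*130 / (9*(9^2 - 1)) = 1 - 780/720 = -0.083333.
Step 4: Under H0, t = rho * sqrt((n-2)/(1-rho^2)) = -0.2212 ~ t(7).
Step 5: Two-sided p-value from the t-distribution with 7 df = 0.831214.
Step 6: alpha = 0.05. fail to reject H0.

rho = -0.0833, p = 0.831214, fail to reject H0 at alpha = 0.05.
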